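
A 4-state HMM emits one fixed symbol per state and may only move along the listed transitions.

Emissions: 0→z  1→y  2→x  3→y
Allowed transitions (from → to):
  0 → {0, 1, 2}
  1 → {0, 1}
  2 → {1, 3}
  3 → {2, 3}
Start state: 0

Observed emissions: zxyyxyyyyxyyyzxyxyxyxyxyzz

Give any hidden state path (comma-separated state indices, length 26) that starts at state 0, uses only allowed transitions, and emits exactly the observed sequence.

  pos 0: z in {0}, choose 0; start
  pos 1: x in {2}, choose 2; 0->2 ok
  pos 2: y in {1,3}, choose 3; 2->3 ok
  pos 3: y in {1,3}, choose 3; 3->3 ok
  pos 4: x in {2}, choose 2; 3->2 ok
  pos 5: y in {1,3}, choose 3; 2->3 ok
  pos 6: y in {1,3}, choose 3; 3->3 ok
  pos 7: y in {1,3}, choose 3; 3->3 ok
  pos 8: y in {1,3}, choose 3; 3->3 ok
  pos 9: x in {2}, choose 2; 3->2 ok
  pos 10: y in {1,3}, choose 1; 2->1 ok
  pos 11: y in {1,3}, choose 1; 1->1 ok
  pos 12: y in {1,3}, choose 1; 1->1 ok
  pos 13: z in {0}, choose 0; 1->0 ok
  pos 14: x in {2}, choose 2; 0->2 ok
  pos 15: y in {1,3}, choose 3; 2->3 ok
  pos 16: x in {2}, choose 2; 3->2 ok
  pos 17: y in {1,3}, choose 3; 2->3 ok
  pos 18: x in {2}, choose 2; 3->2 ok
  pos 19: y in {1,3}, choose 3; 2->3 ok
  pos 20: x in {2}, choose 2; 3->2 ok
  pos 21: y in {1,3}, choose 3; 2->3 ok
  pos 22: x in {2}, choose 2; 3->2 ok
  pos 23: y in {1,3}, choose 1; 2->1 ok
  pos 24: z in {0}, choose 0; 1->0 ok
  pos 25: z in {0}, choose 0; 0->0 ok

0,2,3,3,2,3,3,3,3,2,1,1,1,0,2,3,2,3,2,3,2,3,2,1,0,0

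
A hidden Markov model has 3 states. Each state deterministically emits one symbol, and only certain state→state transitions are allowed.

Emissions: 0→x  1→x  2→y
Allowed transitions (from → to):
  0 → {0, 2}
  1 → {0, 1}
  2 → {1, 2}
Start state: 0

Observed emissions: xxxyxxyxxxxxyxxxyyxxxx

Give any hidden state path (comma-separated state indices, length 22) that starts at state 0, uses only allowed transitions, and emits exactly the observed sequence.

0,0,0,2,1,0,2,1,1,0,0,0,2,1,0,0,2,2,1,1,1,1

  0: obs=x cand={0,1} pick 0 [start]
  1: obs=x cand={0,1} pick 0 [0->0 ok]
  2: obs=x cand={0,1} pick 0 [0->0 ok]
  3: obs=y cand={2} pick 2 [0->2 ok]
  4: obs=x cand={0,1} pick 1 [2->1 ok]
  5: obs=x cand={0,1} pick 0 [1->0 ok]
  6: obs=y cand={2} pick 2 [0->2 ok]
  7: obs=x cand={0,1} pick 1 [2->1 ok]
  8: obs=x cand={0,1} pick 1 [1->1 ok]
  9: obs=x cand={0,1} pick 0 [1->0 ok]
  10: obs=x cand={0,1} pick 0 [0->0 ok]
  11: obs=x cand={0,1} pick 0 [0->0 ok]
  12: obs=y cand={2} pick 2 [0->2 ok]
  13: obs=x cand={0,1} pick 1 [2->1 ok]
  14: obs=x cand={0,1} pick 0 [1->0 ok]
  15: obs=x cand={0,1} pick 0 [0->0 ok]
  16: obs=y cand={2} pick 2 [0->2 ok]
  17: obs=y cand={2} pick 2 [2->2 ok]
  18: obs=x cand={0,1} pick 1 [2->1 ok]
  19: obs=x cand={0,1} pick 1 [1->1 ok]
  20: obs=x cand={0,1} pick 1 [1->1 ok]
  21: obs=x cand={0,1} pick 1 [1->1 ok]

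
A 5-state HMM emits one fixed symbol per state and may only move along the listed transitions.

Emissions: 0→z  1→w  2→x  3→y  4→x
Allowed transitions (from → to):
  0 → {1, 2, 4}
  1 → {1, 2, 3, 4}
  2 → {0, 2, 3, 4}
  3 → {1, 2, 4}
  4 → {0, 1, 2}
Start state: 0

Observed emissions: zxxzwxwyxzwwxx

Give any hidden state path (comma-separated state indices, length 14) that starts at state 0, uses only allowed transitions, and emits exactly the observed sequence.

  0: obs=z cand={0} pick 0 [start]
  1: obs=x cand={2,4} pick 2 [0->2 ok]
  2: obs=x cand={2,4} pick 4 [2->4 ok]
  3: obs=z cand={0} pick 0 [4->0 ok]
  4: obs=w cand={1} pick 1 [0->1 ok]
  5: obs=x cand={2,4} pick 4 [1->4 ok]
  6: obs=w cand={1} pick 1 [4->1 ok]
  7: obs=y cand={3} pick 3 [1->3 ok]
  8: obs=x cand={2,4} pick 2 [3->2 ok]
  9: obs=z cand={0} pick 0 [2->0 ok]
  10: obs=w cand={1} pick 1 [0->1 ok]
  11: obs=w cand={1} pick 1 [1->1 ok]
  12: obs=x cand={2,4} pick 2 [1->2 ok]
  13: obs=x cand={2,4} pick 2 [2->2 ok]

0,2,4,0,1,4,1,3,2,0,1,1,2,2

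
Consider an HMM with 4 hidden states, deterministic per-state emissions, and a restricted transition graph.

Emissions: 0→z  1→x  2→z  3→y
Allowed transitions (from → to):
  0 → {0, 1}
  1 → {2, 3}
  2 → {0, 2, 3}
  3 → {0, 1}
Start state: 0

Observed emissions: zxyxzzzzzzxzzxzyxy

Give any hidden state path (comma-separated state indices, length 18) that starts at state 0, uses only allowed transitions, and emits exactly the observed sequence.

  0: obs=z cand={0,2} pick 0 [start]
  1: obs=x cand={1} pick 1 [0->1 ok]
  2: obs=y cand={3} pick 3 [1->3 ok]
  3: obs=x cand={1} pick 1 [3->1 ok]
  4: obs=z cand={0,2} pick 2 [1->2 ok]
  5: obs=z cand={0,2} pick 2 [2->2 ok]
  6: obs=z cand={0,2} pick 2 [2->2 ok]
  7: obs=z cand={0,2} pick 2 [2->2 ok]
  8: obs=z cand={0,2} pick 2 [2->2 ok]
  9: obs=z cand={0,2} pick 0 [2->0 ok]
  10: obs=x cand={1} pick 1 [0->1 ok]
  11: obs=z cand={0,2} pick 2 [1->2 ok]
  12: obs=z cand={0,2} pick 0 [2->0 ok]
  13: obs=x cand={1} pick 1 [0->1 ok]
  14: obs=z cand={0,2} pick 2 [1->2 ok]
  15: obs=y cand={3} pick 3 [2->3 ok]
  16: obs=x cand={1} pick 1 [3->1 ok]
  17: obs=y cand={3} pick 3 [1->3 ok]

0,1,3,1,2,2,2,2,2,0,1,2,0,1,2,3,1,3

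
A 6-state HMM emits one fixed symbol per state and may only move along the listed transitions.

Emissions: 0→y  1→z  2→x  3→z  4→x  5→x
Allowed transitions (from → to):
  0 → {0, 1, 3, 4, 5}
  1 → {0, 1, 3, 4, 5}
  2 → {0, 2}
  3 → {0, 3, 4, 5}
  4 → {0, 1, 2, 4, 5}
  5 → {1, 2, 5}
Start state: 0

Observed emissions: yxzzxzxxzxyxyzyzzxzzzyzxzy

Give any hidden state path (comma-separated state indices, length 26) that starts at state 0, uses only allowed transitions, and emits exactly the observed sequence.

  pos 0: y in {0}, choose 0; start
  pos 1: x in {2,4,5}, choose 4; 0->4 ok
  pos 2: z in {1,3}, choose 1; 4->1 ok
  pos 3: z in {1,3}, choose 1; 1->1 ok
  pos 4: x in {2,4,5}, choose 5; 1->5 ok
  pos 5: z in {1,3}, choose 1; 5->1 ok
  pos 6: x in {2,4,5}, choose 4; 1->4 ok
  pos 7: x in {2,4,5}, choose 5; 4->5 ok
  pos 8: z in {1,3}, choose 1; 5->1 ok
  pos 9: x in {2,4,5}, choose 4; 1->4 ok
  pos 10: y in {0}, choose 0; 4->0 ok
  pos 11: x in {2,4,5}, choose 4; 0->4 ok
  pos 12: y in {0}, choose 0; 4->0 ok
  pos 13: z in {1,3}, choose 3; 0->3 ok
  pos 14: y in {0}, choose 0; 3->0 ok
  pos 15: z in {1,3}, choose 1; 0->1 ok
  pos 16: z in {1,3}, choose 1; 1->1 ok
  pos 17: x in {2,4,5}, choose 4; 1->4 ok
  pos 18: z in {1,3}, choose 1; 4->1 ok
  pos 19: z in {1,3}, choose 1; 1->1 ok
  pos 20: z in {1,3}, choose 1; 1->1 ok
  pos 21: y in {0}, choose 0; 1->0 ok
  pos 22: z in {1,3}, choose 1; 0->1 ok
  pos 23: x in {2,4,5}, choose 5; 1->5 ok
  pos 24: z in {1,3}, choose 1; 5->1 ok
  pos 25: y in {0}, choose 0; 1->0 ok

0,4,1,1,5,1,4,5,1,4,0,4,0,3,0,1,1,4,1,1,1,0,1,5,1,0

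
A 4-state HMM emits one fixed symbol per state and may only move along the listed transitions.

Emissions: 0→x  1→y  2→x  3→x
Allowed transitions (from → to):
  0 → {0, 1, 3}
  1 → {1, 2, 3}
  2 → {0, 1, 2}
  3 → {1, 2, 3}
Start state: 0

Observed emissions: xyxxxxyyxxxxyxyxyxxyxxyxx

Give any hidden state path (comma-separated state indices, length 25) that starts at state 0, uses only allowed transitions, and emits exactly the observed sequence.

  [0] x  {0,2,3}  => 0  start
  [1] y  {1}  => 1  0->1 ok
  [2] x  {0,2,3}  => 2  1->2 ok
  [3] x  {0,2,3}  => 0  2->0 ok
  [4] x  {0,2,3}  => 0  0->0 ok
  [5] x  {0,2,3}  => 0  0->0 ok
  [6] y  {1}  => 1  0->1 ok
  [7] y  {1}  => 1  1->1 ok
  [8] x  {0,2,3}  => 2  1->2 ok
  [9] x  {0,2,3}  => 0  2->0 ok
  [10] x  {0,2,3}  => 0  0->0 ok
  [11] x  {0,2,3}  => 3  0->3 ok
  [12] y  {1}  => 1  3->1 ok
  [13] x  {0,2,3}  => 3  1->3 ok
  [14] y  {1}  => 1  3->1 ok
  [15] x  {0,2,3}  => 2  1->2 ok
  [16] y  {1}  => 1  2->1 ok
  [17] x  {0,2,3}  => 2  1->2 ok
  [18] x  {0,2,3}  => 0  2->0 ok
  [19] y  {1}  => 1  0->1 ok
  [20] x  {0,2,3}  => 3  1->3 ok
  [21] x  {0,2,3}  => 2  3->2 ok
  [22] y  {1}  => 1  2->1 ok
  [23] x  {0,2,3}  => 2  1->2 ok
  [24] x  {0,2,3}  => 0  2->0 ok

0,1,2,0,0,0,1,1,2,0,0,3,1,3,1,2,1,2,0,1,3,2,1,2,0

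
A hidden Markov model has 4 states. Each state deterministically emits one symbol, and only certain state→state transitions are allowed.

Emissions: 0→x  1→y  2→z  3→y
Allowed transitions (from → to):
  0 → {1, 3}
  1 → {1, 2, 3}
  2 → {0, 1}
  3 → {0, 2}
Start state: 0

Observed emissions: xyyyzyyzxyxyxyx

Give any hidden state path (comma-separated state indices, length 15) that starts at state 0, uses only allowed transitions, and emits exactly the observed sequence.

0,1,1,1,2,1,3,2,0,3,0,3,0,3,0

  pos 0: x in {0}, choose 0; start
  pos 1: y in {1,3}, choose 1; 0->1 ok
  pos 2: y in {1,3}, choose 1; 1->1 ok
  pos 3: y in {1,3}, choose 1; 1->1 ok
  pos 4: z in {2}, choose 2; 1->2 ok
  pos 5: y in {1,3}, choose 1; 2->1 ok
  pos 6: y in {1,3}, choose 3; 1->3 ok
  pos 7: z in {2}, choose 2; 3->2 ok
  pos 8: x in {0}, choose 0; 2->0 ok
  pos 9: y in {1,3}, choose 3; 0->3 ok
  pos 10: x in {0}, choose 0; 3->0 ok
  pos 11: y in {1,3}, choose 3; 0->3 ok
  pos 12: x in {0}, choose 0; 3->0 ok
  pos 13: y in {1,3}, choose 3; 0->3 ok
  pos 14: x in {0}, choose 0; 3->0 ok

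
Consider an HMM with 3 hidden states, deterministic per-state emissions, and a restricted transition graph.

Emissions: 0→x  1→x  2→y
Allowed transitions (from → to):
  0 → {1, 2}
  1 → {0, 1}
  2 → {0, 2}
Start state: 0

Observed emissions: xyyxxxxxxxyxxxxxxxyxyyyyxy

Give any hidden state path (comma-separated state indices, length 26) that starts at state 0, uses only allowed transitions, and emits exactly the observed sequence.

0,2,2,0,1,0,1,1,1,0,2,0,1,1,1,0,1,0,2,0,2,2,2,2,0,2

  t0 'x' -> {0,1}, take 0 (start)
  t1 'y' -> {2}, take 2 (0->2 ok)
  t2 'y' -> {2}, take 2 (2->2 ok)
  t3 'x' -> {0,1}, take 0 (2->0 ok)
  t4 'x' -> {0,1}, take 1 (0->1 ok)
  t5 'x' -> {0,1}, take 0 (1->0 ok)
  t6 'x' -> {0,1}, take 1 (0->1 ok)
  t7 'x' -> {0,1}, take 1 (1->1 ok)
  t8 'x' -> {0,1}, take 1 (1->1 ok)
  t9 'x' -> {0,1}, take 0 (1->0 ok)
  t10 'y' -> {2}, take 2 (0->2 ok)
  t11 'x' -> {0,1}, take 0 (2->0 ok)
  t12 'x' -> {0,1}, take 1 (0->1 ok)
  t13 'x' -> {0,1}, take 1 (1->1 ok)
  t14 'x' -> {0,1}, take 1 (1->1 ok)
  t15 'x' -> {0,1}, take 0 (1->0 ok)
  t16 'x' -> {0,1}, take 1 (0->1 ok)
  t17 'x' -> {0,1}, take 0 (1->0 ok)
  t18 'y' -> {2}, take 2 (0->2 ok)
  t19 'x' -> {0,1}, take 0 (2->0 ok)
  t20 'y' -> {2}, take 2 (0->2 ok)
  t21 'y' -> {2}, take 2 (2->2 ok)
  t22 'y' -> {2}, take 2 (2->2 ok)
  t23 'y' -> {2}, take 2 (2->2 ok)
  t24 'x' -> {0,1}, take 0 (2->0 ok)
  t25 'y' -> {2}, take 2 (0->2 ok)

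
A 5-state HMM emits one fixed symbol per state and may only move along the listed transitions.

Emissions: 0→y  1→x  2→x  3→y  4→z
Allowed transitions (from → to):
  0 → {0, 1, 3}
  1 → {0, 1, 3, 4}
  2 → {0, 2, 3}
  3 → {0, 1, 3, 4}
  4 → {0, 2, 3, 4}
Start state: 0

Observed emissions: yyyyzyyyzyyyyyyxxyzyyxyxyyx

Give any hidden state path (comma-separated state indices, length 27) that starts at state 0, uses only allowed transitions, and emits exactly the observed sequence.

  [0] y  {0,3}  => 0  start
  [1] y  {0,3}  => 0  0->0 ok
  [2] y  {0,3}  => 3  0->3 ok
  [3] y  {0,3}  => 3  3->3 ok
  [4] z  {4}  => 4  3->4 ok
  [5] y  {0,3}  => 0  4->0 ok
  [6] y  {0,3}  => 0  0->0 ok
  [7] y  {0,3}  => 3  0->3 ok
  [8] z  {4}  => 4  3->4 ok
  [9] y  {0,3}  => 0  4->0 ok
  [10] y  {0,3}  => 3  0->3 ok
  [11] y  {0,3}  => 3  3->3 ok
  [12] y  {0,3}  => 3  3->3 ok
  [13] y  {0,3}  => 3  3->3 ok
  [14] y  {0,3}  => 0  3->0 ok
  [15] x  {1,2}  => 1  0->1 ok
  [16] x  {1,2}  => 1  1->1 ok
  [17] y  {0,3}  => 3  1->3 ok
  [18] z  {4}  => 4  3->4 ok
  [19] y  {0,3}  => 0  4->0 ok
  [20] y  {0,3}  => 3  0->3 ok
  [21] x  {1,2}  => 1  3->1 ok
  [22] y  {0,3}  => 0  1->0 ok
  [23] x  {1,2}  => 1  0->1 ok
  [24] y  {0,3}  => 3  1->3 ok
  [25] y  {0,3}  => 0  3->0 ok
  [26] x  {1,2}  => 1  0->1 ok

0,0,3,3,4,0,0,3,4,0,3,3,3,3,0,1,1,3,4,0,3,1,0,1,3,0,1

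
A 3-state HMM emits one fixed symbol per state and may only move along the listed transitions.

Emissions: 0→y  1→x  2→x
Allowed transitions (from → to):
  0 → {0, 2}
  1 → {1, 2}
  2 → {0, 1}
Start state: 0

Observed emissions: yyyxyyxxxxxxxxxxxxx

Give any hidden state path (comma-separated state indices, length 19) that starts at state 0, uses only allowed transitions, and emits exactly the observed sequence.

0,0,0,2,0,0,2,1,2,1,1,1,1,2,1,1,1,1,2

  0: obs=y cand={0} pick 0 [start]
  1: obs=y cand={0} pick 0 [0->0 ok]
  2: obs=y cand={0} pick 0 [0->0 ok]
  3: obs=x cand={1,2} pick 2 [0->2 ok]
  4: obs=y cand={0} pick 0 [2->0 ok]
  5: obs=y cand={0} pick 0 [0->0 ok]
  6: obs=x cand={1,2} pick 2 [0->2 ok]
  7: obs=x cand={1,2} pick 1 [2->1 ok]
  8: obs=x cand={1,2} pick 2 [1->2 ok]
  9: obs=x cand={1,2} pick 1 [2->1 ok]
  10: obs=x cand={1,2} pick 1 [1->1 ok]
  11: obs=x cand={1,2} pick 1 [1->1 ok]
  12: obs=x cand={1,2} pick 1 [1->1 ok]
  13: obs=x cand={1,2} pick 2 [1->2 ok]
  14: obs=x cand={1,2} pick 1 [2->1 ok]
  15: obs=x cand={1,2} pick 1 [1->1 ok]
  16: obs=x cand={1,2} pick 1 [1->1 ok]
  17: obs=x cand={1,2} pick 1 [1->1 ok]
  18: obs=x cand={1,2} pick 2 [1->2 ok]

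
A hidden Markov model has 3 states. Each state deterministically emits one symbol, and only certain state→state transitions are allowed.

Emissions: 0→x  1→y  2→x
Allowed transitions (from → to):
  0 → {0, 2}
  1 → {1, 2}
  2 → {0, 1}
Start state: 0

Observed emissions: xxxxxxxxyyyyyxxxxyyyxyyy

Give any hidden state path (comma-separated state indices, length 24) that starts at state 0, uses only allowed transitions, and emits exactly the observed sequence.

  t0 'x' -> {0,2}, take 0 (start)
  t1 'x' -> {0,2}, take 0 (0->0 ok)
  t2 'x' -> {0,2}, take 0 (0->0 ok)
  t3 'x' -> {0,2}, take 0 (0->0 ok)
  t4 'x' -> {0,2}, take 2 (0->2 ok)
  t5 'x' -> {0,2}, take 0 (2->0 ok)
  t6 'x' -> {0,2}, take 0 (0->0 ok)
  t7 'x' -> {0,2}, take 2 (0->2 ok)
  t8 'y' -> {1}, take 1 (2->1 ok)
  t9 'y' -> {1}, take 1 (1->1 ok)
  t10 'y' -> {1}, take 1 (1->1 ok)
  t11 'y' -> {1}, take 1 (1->1 ok)
  t12 'y' -> {1}, take 1 (1->1 ok)
  t13 'x' -> {0,2}, take 2 (1->2 ok)
  t14 'x' -> {0,2}, take 0 (2->0 ok)
  t15 'x' -> {0,2}, take 0 (0->0 ok)
  t16 'x' -> {0,2}, take 2 (0->2 ok)
  t17 'y' -> {1}, take 1 (2->1 ok)
  t18 'y' -> {1}, take 1 (1->1 ok)
  t19 'y' -> {1}, take 1 (1->1 ok)
  t20 'x' -> {0,2}, take 2 (1->2 ok)
  t21 'y' -> {1}, take 1 (2->1 ok)
  t22 'y' -> {1}, take 1 (1->1 ok)
  t23 'y' -> {1}, take 1 (1->1 ok)

0,0,0,0,2,0,0,2,1,1,1,1,1,2,0,0,2,1,1,1,2,1,1,1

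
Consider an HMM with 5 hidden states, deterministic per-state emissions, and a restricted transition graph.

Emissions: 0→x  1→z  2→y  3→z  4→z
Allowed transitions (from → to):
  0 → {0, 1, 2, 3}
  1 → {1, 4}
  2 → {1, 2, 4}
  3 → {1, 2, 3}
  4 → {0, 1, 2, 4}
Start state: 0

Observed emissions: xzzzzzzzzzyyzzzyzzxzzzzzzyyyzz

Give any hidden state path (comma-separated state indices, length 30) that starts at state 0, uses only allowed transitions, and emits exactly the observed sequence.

0,1,1,1,1,4,4,4,4,4,2,2,1,4,4,2,4,4,0,1,1,4,1,4,4,2,2,2,1,4

  t0 'x' -> {0}, take 0 (start)
  t1 'z' -> {1,3,4}, take 1 (0->1 ok)
  t2 'z' -> {1,3,4}, take 1 (1->1 ok)
  t3 'z' -> {1,3,4}, take 1 (1->1 ok)
  t4 'z' -> {1,3,4}, take 1 (1->1 ok)
  t5 'z' -> {1,3,4}, take 4 (1->4 ok)
  t6 'z' -> {1,3,4}, take 4 (4->4 ok)
  t7 'z' -> {1,3,4}, take 4 (4->4 ok)
  t8 'z' -> {1,3,4}, take 4 (4->4 ok)
  t9 'z' -> {1,3,4}, take 4 (4->4 ok)
  t10 'y' -> {2}, take 2 (4->2 ok)
  t11 'y' -> {2}, take 2 (2->2 ok)
  t12 'z' -> {1,3,4}, take 1 (2->1 ok)
  t13 'z' -> {1,3,4}, take 4 (1->4 ok)
  t14 'z' -> {1,3,4}, take 4 (4->4 ok)
  t15 'y' -> {2}, take 2 (4->2 ok)
  t16 'z' -> {1,3,4}, take 4 (2->4 ok)
  t17 'z' -> {1,3,4}, take 4 (4->4 ok)
  t18 'x' -> {0}, take 0 (4->0 ok)
  t19 'z' -> {1,3,4}, take 1 (0->1 ok)
  t20 'z' -> {1,3,4}, take 1 (1->1 ok)
  t21 'z' -> {1,3,4}, take 4 (1->4 ok)
  t22 'z' -> {1,3,4}, take 1 (4->1 ok)
  t23 'z' -> {1,3,4}, take 4 (1->4 ok)
  t24 'z' -> {1,3,4}, take 4 (4->4 ok)
  t25 'y' -> {2}, take 2 (4->2 ok)
  t26 'y' -> {2}, take 2 (2->2 ok)
  t27 'y' -> {2}, take 2 (2->2 ok)
  t28 'z' -> {1,3,4}, take 1 (2->1 ok)
  t29 'z' -> {1,3,4}, take 4 (1->4 ok)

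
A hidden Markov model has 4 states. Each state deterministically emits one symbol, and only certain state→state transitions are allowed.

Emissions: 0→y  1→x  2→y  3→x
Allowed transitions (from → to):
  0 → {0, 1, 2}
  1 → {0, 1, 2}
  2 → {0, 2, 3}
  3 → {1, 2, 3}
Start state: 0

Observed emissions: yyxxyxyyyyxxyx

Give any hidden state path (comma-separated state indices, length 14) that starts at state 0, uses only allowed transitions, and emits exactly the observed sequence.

0,0,1,1,0,1,0,0,0,2,3,3,2,3

  t0 'y' -> {0,2}, take 0 (start)
  t1 'y' -> {0,2}, take 0 (0->0 ok)
  t2 'x' -> {1,3}, take 1 (0->1 ok)
  t3 'x' -> {1,3}, take 1 (1->1 ok)
  t4 'y' -> {0,2}, take 0 (1->0 ok)
  t5 'x' -> {1,3}, take 1 (0->1 ok)
  t6 'y' -> {0,2}, take 0 (1->0 ok)
  t7 'y' -> {0,2}, take 0 (0->0 ok)
  t8 'y' -> {0,2}, take 0 (0->0 ok)
  t9 'y' -> {0,2}, take 2 (0->2 ok)
  t10 'x' -> {1,3}, take 3 (2->3 ok)
  t11 'x' -> {1,3}, take 3 (3->3 ok)
  t12 'y' -> {0,2}, take 2 (3->2 ok)
  t13 'x' -> {1,3}, take 3 (2->3 ok)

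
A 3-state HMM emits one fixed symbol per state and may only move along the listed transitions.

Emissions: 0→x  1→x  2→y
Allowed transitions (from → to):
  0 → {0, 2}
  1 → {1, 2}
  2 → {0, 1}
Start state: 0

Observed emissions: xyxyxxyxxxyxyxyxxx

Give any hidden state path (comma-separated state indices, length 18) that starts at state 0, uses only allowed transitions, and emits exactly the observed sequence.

  pos 0: x in {0,1}, choose 0; start
  pos 1: y in {2}, choose 2; 0->2 ok
  pos 2: x in {0,1}, choose 0; 2->0 ok
  pos 3: y in {2}, choose 2; 0->2 ok
  pos 4: x in {0,1}, choose 1; 2->1 ok
  pos 5: x in {0,1}, choose 1; 1->1 ok
  pos 6: y in {2}, choose 2; 1->2 ok
  pos 7: x in {0,1}, choose 1; 2->1 ok
  pos 8: x in {0,1}, choose 1; 1->1 ok
  pos 9: x in {0,1}, choose 1; 1->1 ok
  pos 10: y in {2}, choose 2; 1->2 ok
  pos 11: x in {0,1}, choose 0; 2->0 ok
  pos 12: y in {2}, choose 2; 0->2 ok
  pos 13: x in {0,1}, choose 0; 2->0 ok
  pos 14: y in {2}, choose 2; 0->2 ok
  pos 15: x in {0,1}, choose 0; 2->0 ok
  pos 16: x in {0,1}, choose 0; 0->0 ok
  pos 17: x in {0,1}, choose 0; 0->0 ok

0,2,0,2,1,1,2,1,1,1,2,0,2,0,2,0,0,0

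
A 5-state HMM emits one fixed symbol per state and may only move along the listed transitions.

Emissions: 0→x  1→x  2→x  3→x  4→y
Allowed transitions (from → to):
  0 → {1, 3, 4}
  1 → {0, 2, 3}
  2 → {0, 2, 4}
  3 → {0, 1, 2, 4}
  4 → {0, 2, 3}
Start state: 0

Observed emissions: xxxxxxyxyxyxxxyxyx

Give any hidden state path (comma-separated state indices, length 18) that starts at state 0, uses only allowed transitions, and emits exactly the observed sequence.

0,3,2,0,1,2,4,0,4,0,4,3,1,3,4,3,4,2

  pos 0: x in {0,1,2,3}, choose 0; start
  pos 1: x in {0,1,2,3}, choose 3; 0->3 ok
  pos 2: x in {0,1,2,3}, choose 2; 3->2 ok
  pos 3: x in {0,1,2,3}, choose 0; 2->0 ok
  pos 4: x in {0,1,2,3}, choose 1; 0->1 ok
  pos 5: x in {0,1,2,3}, choose 2; 1->2 ok
  pos 6: y in {4}, choose 4; 2->4 ok
  pos 7: x in {0,1,2,3}, choose 0; 4->0 ok
  pos 8: y in {4}, choose 4; 0->4 ok
  pos 9: x in {0,1,2,3}, choose 0; 4->0 ok
  pos 10: y in {4}, choose 4; 0->4 ok
  pos 11: x in {0,1,2,3}, choose 3; 4->3 ok
  pos 12: x in {0,1,2,3}, choose 1; 3->1 ok
  pos 13: x in {0,1,2,3}, choose 3; 1->3 ok
  pos 14: y in {4}, choose 4; 3->4 ok
  pos 15: x in {0,1,2,3}, choose 3; 4->3 ok
  pos 16: y in {4}, choose 4; 3->4 ok
  pos 17: x in {0,1,2,3}, choose 2; 4->2 ok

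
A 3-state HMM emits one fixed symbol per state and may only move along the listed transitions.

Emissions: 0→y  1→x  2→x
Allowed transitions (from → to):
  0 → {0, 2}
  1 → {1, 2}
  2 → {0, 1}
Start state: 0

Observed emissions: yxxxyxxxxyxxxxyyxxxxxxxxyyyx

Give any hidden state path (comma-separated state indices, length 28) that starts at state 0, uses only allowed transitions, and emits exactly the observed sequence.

  t0 'y' -> {0}, take 0 (start)
  t1 'x' -> {1,2}, take 2 (0->2 ok)
  t2 'x' -> {1,2}, take 1 (2->1 ok)
  t3 'x' -> {1,2}, take 2 (1->2 ok)
  t4 'y' -> {0}, take 0 (2->0 ok)
  t5 'x' -> {1,2}, take 2 (0->2 ok)
  t6 'x' -> {1,2}, take 1 (2->1 ok)
  t7 'x' -> {1,2}, take 1 (1->1 ok)
  t8 'x' -> {1,2}, take 2 (1->2 ok)
  t9 'y' -> {0}, take 0 (2->0 ok)
  t10 'x' -> {1,2}, take 2 (0->2 ok)
  t11 'x' -> {1,2}, take 1 (2->1 ok)
  t12 'x' -> {1,2}, take 1 (1->1 ok)
  t13 'x' -> {1,2}, take 2 (1->2 ok)
  t14 'y' -> {0}, take 0 (2->0 ok)
  t15 'y' -> {0}, take 0 (0->0 ok)
  t16 'x' -> {1,2}, take 2 (0->2 ok)
  t17 'x' -> {1,2}, take 1 (2->1 ok)
  t18 'x' -> {1,2}, take 2 (1->2 ok)
  t19 'x' -> {1,2}, take 1 (2->1 ok)
  t20 'x' -> {1,2}, take 2 (1->2 ok)
  t21 'x' -> {1,2}, take 1 (2->1 ok)
  t22 'x' -> {1,2}, take 1 (1->1 ok)
  t23 'x' -> {1,2}, take 2 (1->2 ok)
  t24 'y' -> {0}, take 0 (2->0 ok)
  t25 'y' -> {0}, take 0 (0->0 ok)
  t26 'y' -> {0}, take 0 (0->0 ok)
  t27 'x' -> {1,2}, take 2 (0->2 ok)

0,2,1,2,0,2,1,1,2,0,2,1,1,2,0,0,2,1,2,1,2,1,1,2,0,0,0,2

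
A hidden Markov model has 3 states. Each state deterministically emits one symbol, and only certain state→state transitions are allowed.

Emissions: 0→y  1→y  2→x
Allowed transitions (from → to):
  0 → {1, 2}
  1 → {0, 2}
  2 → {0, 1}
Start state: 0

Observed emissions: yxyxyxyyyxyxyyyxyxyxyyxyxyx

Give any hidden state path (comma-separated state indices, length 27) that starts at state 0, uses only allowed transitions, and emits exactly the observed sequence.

  0: obs=y cand={0,1} pick 0 [start]
  1: obs=x cand={2} pick 2 [0->2 ok]
  2: obs=y cand={0,1} pick 0 [2->0 ok]
  3: obs=x cand={2} pick 2 [0->2 ok]
  4: obs=y cand={0,1} pick 1 [2->1 ok]
  5: obs=x cand={2} pick 2 [1->2 ok]
  6: obs=y cand={0,1} pick 1 [2->1 ok]
  7: obs=y cand={0,1} pick 0 [1->0 ok]
  8: obs=y cand={0,1} pick 1 [0->1 ok]
  9: obs=x cand={2} pick 2 [1->2 ok]
  10: obs=y cand={0,1} pick 0 [2->0 ok]
  11: obs=x cand={2} pick 2 [0->2 ok]
  12: obs=y cand={0,1} pick 0 [2->0 ok]
  13: obs=y cand={0,1} pick 1 [0->1 ok]
  14: obs=y cand={0,1} pick 0 [1->0 ok]
  15: obs=x cand={2} pick 2 [0->2 ok]
  16: obs=y cand={0,1} pick 0 [2->0 ok]
  17: obs=x cand={2} pick 2 [0->2 ok]
  18: obs=y cand={0,1} pick 1 [2->1 ok]
  19: obs=x cand={2} pick 2 [1->2 ok]
  20: obs=y cand={0,1} pick 1 [2->1 ok]
  21: obs=y cand={0,1} pick 0 [1->0 ok]
  22: obs=x cand={2} pick 2 [0->2 ok]
  23: obs=y cand={0,1} pick 1 [2->1 ok]
  24: obs=x cand={2} pick 2 [1->2 ok]
  25: obs=y cand={0,1} pick 0 [2->0 ok]
  26: obs=x cand={2} pick 2 [0->2 ok]

0,2,0,2,1,2,1,0,1,2,0,2,0,1,0,2,0,2,1,2,1,0,2,1,2,0,2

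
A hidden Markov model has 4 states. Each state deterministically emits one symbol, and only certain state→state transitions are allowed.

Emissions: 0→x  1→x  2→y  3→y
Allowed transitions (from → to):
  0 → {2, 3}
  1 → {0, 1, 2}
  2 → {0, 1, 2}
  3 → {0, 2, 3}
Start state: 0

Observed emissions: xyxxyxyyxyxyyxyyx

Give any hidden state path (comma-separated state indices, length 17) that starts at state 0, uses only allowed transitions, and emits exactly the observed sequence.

  0: obs=x cand={0,1} pick 0 [start]
  1: obs=y cand={2,3} pick 2 [0->2 ok]
  2: obs=x cand={0,1} pick 1 [2->1 ok]
  3: obs=x cand={0,1} pick 0 [1->0 ok]
  4: obs=y cand={2,3} pick 3 [0->3 ok]
  5: obs=x cand={0,1} pick 0 [3->0 ok]
  6: obs=y cand={2,3} pick 3 [0->3 ok]
  7: obs=y cand={2,3} pick 2 [3->2 ok]
  8: obs=x cand={0,1} pick 0 [2->0 ok]
  9: obs=y cand={2,3} pick 2 [0->2 ok]
  10: obs=x cand={0,1} pick 1 [2->1 ok]
  11: obs=y cand={2,3} pick 2 [1->2 ok]
  12: obs=y cand={2,3} pick 2 [2->2 ok]
  13: obs=x cand={0,1} pick 0 [2->0 ok]
  14: obs=y cand={2,3} pick 3 [0->3 ok]
  15: obs=y cand={2,3} pick 2 [3->2 ok]
  16: obs=x cand={0,1} pick 1 [2->1 ok]

0,2,1,0,3,0,3,2,0,2,1,2,2,0,3,2,1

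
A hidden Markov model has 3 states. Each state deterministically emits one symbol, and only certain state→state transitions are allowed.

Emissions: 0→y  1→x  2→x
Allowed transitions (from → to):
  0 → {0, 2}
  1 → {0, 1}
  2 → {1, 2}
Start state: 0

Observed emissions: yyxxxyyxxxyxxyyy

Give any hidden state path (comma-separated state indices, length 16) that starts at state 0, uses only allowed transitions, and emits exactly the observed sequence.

  [0] y  {0}  => 0  start
  [1] y  {0}  => 0  0->0 ok
  [2] x  {1,2}  => 2  0->2 ok
  [3] x  {1,2}  => 2  2->2 ok
  [4] x  {1,2}  => 1  2->1 ok
  [5] y  {0}  => 0  1->0 ok
  [6] y  {0}  => 0  0->0 ok
  [7] x  {1,2}  => 2  0->2 ok
  [8] x  {1,2}  => 2  2->2 ok
  [9] x  {1,2}  => 1  2->1 ok
  [10] y  {0}  => 0  1->0 ok
  [11] x  {1,2}  => 2  0->2 ok
  [12] x  {1,2}  => 1  2->1 ok
  [13] y  {0}  => 0  1->0 ok
  [14] y  {0}  => 0  0->0 ok
  [15] y  {0}  => 0  0->0 ok

0,0,2,2,1,0,0,2,2,1,0,2,1,0,0,0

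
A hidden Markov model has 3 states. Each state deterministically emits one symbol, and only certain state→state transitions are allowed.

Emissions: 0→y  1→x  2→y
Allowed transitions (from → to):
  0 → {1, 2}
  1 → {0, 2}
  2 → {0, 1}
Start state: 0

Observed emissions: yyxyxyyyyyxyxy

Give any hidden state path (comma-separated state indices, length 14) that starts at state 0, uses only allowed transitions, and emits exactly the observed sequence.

  0: obs=y cand={0,2} pick 0 [start]
  1: obs=y cand={0,2} pick 2 [0->2 ok]
  2: obs=x cand={1} pick 1 [2->1 ok]
  3: obs=y cand={0,2} pick 0 [1->0 ok]
  4: obs=x cand={1} pick 1 [0->1 ok]
  5: obs=y cand={0,2} pick 0 [1->0 ok]
  6: obs=y cand={0,2} pick 2 [0->2 ok]
  7: obs=y cand={0,2} pick 0 [2->0 ok]
  8: obs=y cand={0,2} pick 2 [0->2 ok]
  9: obs=y cand={0,2} pick 0 [2->0 ok]
  10: obs=x cand={1} pick 1 [0->1 ok]
  11: obs=y cand={0,2} pick 2 [1->2 ok]
  12: obs=x cand={1} pick 1 [2->1 ok]
  13: obs=y cand={0,2} pick 0 [1->0 ok]

0,2,1,0,1,0,2,0,2,0,1,2,1,0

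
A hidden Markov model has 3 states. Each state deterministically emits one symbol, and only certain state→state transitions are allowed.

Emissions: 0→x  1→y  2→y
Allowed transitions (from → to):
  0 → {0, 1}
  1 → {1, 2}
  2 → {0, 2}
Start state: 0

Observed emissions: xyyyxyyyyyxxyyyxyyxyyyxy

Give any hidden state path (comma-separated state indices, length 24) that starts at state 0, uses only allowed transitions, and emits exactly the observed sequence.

0,1,1,2,0,1,1,1,1,2,0,0,1,2,2,0,1,2,0,1,2,2,0,1

  [0] x  {0}  => 0  start
  [1] y  {1,2}  => 1  0->1 ok
  [2] y  {1,2}  => 1  1->1 ok
  [3] y  {1,2}  => 2  1->2 ok
  [4] x  {0}  => 0  2->0 ok
  [5] y  {1,2}  => 1  0->1 ok
  [6] y  {1,2}  => 1  1->1 ok
  [7] y  {1,2}  => 1  1->1 ok
  [8] y  {1,2}  => 1  1->1 ok
  [9] y  {1,2}  => 2  1->2 ok
  [10] x  {0}  => 0  2->0 ok
  [11] x  {0}  => 0  0->0 ok
  [12] y  {1,2}  => 1  0->1 ok
  [13] y  {1,2}  => 2  1->2 ok
  [14] y  {1,2}  => 2  2->2 ok
  [15] x  {0}  => 0  2->0 ok
  [16] y  {1,2}  => 1  0->1 ok
  [17] y  {1,2}  => 2  1->2 ok
  [18] x  {0}  => 0  2->0 ok
  [19] y  {1,2}  => 1  0->1 ok
  [20] y  {1,2}  => 2  1->2 ok
  [21] y  {1,2}  => 2  2->2 ok
  [22] x  {0}  => 0  2->0 ok
  [23] y  {1,2}  => 1  0->1 ok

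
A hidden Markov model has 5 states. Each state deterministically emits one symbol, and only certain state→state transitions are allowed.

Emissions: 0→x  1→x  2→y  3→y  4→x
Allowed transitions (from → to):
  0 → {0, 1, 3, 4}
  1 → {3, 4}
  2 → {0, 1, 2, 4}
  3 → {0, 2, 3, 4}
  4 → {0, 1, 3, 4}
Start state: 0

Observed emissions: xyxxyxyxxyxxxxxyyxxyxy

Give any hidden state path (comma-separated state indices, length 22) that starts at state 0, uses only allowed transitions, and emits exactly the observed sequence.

  [0] x  {0,1,4}  => 0  start
  [1] y  {2,3}  => 3  0->3 ok
  [2] x  {0,1,4}  => 0  3->0 ok
  [3] x  {0,1,4}  => 4  0->4 ok
  [4] y  {2,3}  => 3  4->3 ok
  [5] x  {0,1,4}  => 0  3->0 ok
  [6] y  {2,3}  => 3  0->3 ok
  [7] x  {0,1,4}  => 0  3->0 ok
  [8] x  {0,1,4}  => 1  0->1 ok
  [9] y  {2,3}  => 3  1->3 ok
  [10] x  {0,1,4}  => 0  3->0 ok
  [11] x  {0,1,4}  => 1  0->1 ok
  [12] x  {0,1,4}  => 4  1->4 ok
  [13] x  {0,1,4}  => 4  4->4 ok
  [14] x  {0,1,4}  => 1  4->1 ok
  [15] y  {2,3}  => 3  1->3 ok
  [16] y  {2,3}  => 2  3->2 ok
  [17] x  {0,1,4}  => 0  2->0 ok
  [18] x  {0,1,4}  => 1  0->1 ok
  [19] y  {2,3}  => 3  1->3 ok
  [20] x  {0,1,4}  => 0  3->0 ok
  [21] y  {2,3}  => 3  0->3 ok

0,3,0,4,3,0,3,0,1,3,0,1,4,4,1,3,2,0,1,3,0,3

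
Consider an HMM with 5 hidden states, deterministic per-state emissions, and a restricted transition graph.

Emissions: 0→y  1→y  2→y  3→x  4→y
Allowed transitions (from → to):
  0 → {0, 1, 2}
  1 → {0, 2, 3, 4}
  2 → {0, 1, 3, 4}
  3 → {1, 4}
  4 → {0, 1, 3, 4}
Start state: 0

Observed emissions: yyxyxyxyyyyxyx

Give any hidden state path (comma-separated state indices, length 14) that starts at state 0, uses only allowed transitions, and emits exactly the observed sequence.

0,1,3,4,3,4,3,1,2,0,1,3,4,3

  [0] y  {0,1,2,4}  => 0  start
  [1] y  {0,1,2,4}  => 1  0->1 ok
  [2] x  {3}  => 3  1->3 ok
  [3] y  {0,1,2,4}  => 4  3->4 ok
  [4] x  {3}  => 3  4->3 ok
  [5] y  {0,1,2,4}  => 4  3->4 ok
  [6] x  {3}  => 3  4->3 ok
  [7] y  {0,1,2,4}  => 1  3->1 ok
  [8] y  {0,1,2,4}  => 2  1->2 ok
  [9] y  {0,1,2,4}  => 0  2->0 ok
  [10] y  {0,1,2,4}  => 1  0->1 ok
  [11] x  {3}  => 3  1->3 ok
  [12] y  {0,1,2,4}  => 4  3->4 ok
  [13] x  {3}  => 3  4->3 ok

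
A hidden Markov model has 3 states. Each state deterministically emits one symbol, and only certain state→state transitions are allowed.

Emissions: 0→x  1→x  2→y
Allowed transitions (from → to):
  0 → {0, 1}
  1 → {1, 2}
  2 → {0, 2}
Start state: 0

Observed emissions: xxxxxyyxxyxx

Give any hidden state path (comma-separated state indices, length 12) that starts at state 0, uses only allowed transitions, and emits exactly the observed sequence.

  0: obs=x cand={0,1} pick 0 [start]
  1: obs=x cand={0,1} pick 0 [0->0 ok]
  2: obs=x cand={0,1} pick 1 [0->1 ok]
  3: obs=x cand={0,1} pick 1 [1->1 ok]
  4: obs=x cand={0,1} pick 1 [1->1 ok]
  5: obs=y cand={2} pick 2 [1->2 ok]
  6: obs=y cand={2} pick 2 [2->2 ok]
  7: obs=x cand={0,1} pick 0 [2->0 ok]
  8: obs=x cand={0,1} pick 1 [0->1 ok]
  9: obs=y cand={2} pick 2 [1->2 ok]
  10: obs=x cand={0,1} pick 0 [2->0 ok]
  11: obs=x cand={0,1} pick 0 [0->0 ok]

0,0,1,1,1,2,2,0,1,2,0,0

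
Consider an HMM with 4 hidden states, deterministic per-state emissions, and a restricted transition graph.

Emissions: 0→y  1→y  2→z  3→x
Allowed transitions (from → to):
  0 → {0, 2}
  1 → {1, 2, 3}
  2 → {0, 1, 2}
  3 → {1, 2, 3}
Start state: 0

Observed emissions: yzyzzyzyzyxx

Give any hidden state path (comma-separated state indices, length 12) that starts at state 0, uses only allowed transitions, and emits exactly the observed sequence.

0,2,1,2,2,0,2,0,2,1,3,3

  pos 0: y in {0,1}, choose 0; start
  pos 1: z in {2}, choose 2; 0->2 ok
  pos 2: y in {0,1}, choose 1; 2->1 ok
  pos 3: z in {2}, choose 2; 1->2 ok
  pos 4: z in {2}, choose 2; 2->2 ok
  pos 5: y in {0,1}, choose 0; 2->0 ok
  pos 6: z in {2}, choose 2; 0->2 ok
  pos 7: y in {0,1}, choose 0; 2->0 ok
  pos 8: z in {2}, choose 2; 0->2 ok
  pos 9: y in {0,1}, choose 1; 2->1 ok
  pos 10: x in {3}, choose 3; 1->3 ok
  pos 11: x in {3}, choose 3; 3->3 ok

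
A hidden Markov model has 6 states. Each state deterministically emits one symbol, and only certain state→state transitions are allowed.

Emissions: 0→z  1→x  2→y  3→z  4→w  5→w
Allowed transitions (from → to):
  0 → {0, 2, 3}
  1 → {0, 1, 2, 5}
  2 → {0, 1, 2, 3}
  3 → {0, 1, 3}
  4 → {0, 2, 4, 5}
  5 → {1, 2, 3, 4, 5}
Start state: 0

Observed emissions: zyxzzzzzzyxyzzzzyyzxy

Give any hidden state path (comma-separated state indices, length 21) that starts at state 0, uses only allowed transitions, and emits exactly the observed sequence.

0,2,1,0,0,0,0,0,0,2,1,2,3,3,0,0,2,2,3,1,2

  pos 0: z in {0,3}, choose 0; start
  pos 1: y in {2}, choose 2; 0->2 ok
  pos 2: x in {1}, choose 1; 2->1 ok
  pos 3: z in {0,3}, choose 0; 1->0 ok
  pos 4: z in {0,3}, choose 0; 0->0 ok
  pos 5: z in {0,3}, choose 0; 0->0 ok
  pos 6: z in {0,3}, choose 0; 0->0 ok
  pos 7: z in {0,3}, choose 0; 0->0 ok
  pos 8: z in {0,3}, choose 0; 0->0 ok
  pos 9: y in {2}, choose 2; 0->2 ok
  pos 10: x in {1}, choose 1; 2->1 ok
  pos 11: y in {2}, choose 2; 1->2 ok
  pos 12: z in {0,3}, choose 3; 2->3 ok
  pos 13: z in {0,3}, choose 3; 3->3 ok
  pos 14: z in {0,3}, choose 0; 3->0 ok
  pos 15: z in {0,3}, choose 0; 0->0 ok
  pos 16: y in {2}, choose 2; 0->2 ok
  pos 17: y in {2}, choose 2; 2->2 ok
  pos 18: z in {0,3}, choose 3; 2->3 ok
  pos 19: x in {1}, choose 1; 3->1 ok
  pos 20: y in {2}, choose 2; 1->2 ok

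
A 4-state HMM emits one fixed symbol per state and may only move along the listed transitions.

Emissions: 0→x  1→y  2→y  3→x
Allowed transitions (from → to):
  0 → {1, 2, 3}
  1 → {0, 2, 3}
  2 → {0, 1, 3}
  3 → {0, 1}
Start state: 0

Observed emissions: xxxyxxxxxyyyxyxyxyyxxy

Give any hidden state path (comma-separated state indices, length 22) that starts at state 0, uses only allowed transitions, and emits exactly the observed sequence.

  t0 'x' -> {0,3}, take 0 (start)
  t1 'x' -> {0,3}, take 3 (0->3 ok)
  t2 'x' -> {0,3}, take 0 (3->0 ok)
  t3 'y' -> {1,2}, take 1 (0->1 ok)
  t4 'x' -> {0,3}, take 0 (1->0 ok)
  t5 'x' -> {0,3}, take 3 (0->3 ok)
  t6 'x' -> {0,3}, take 0 (3->0 ok)
  t7 'x' -> {0,3}, take 3 (0->3 ok)
  t8 'x' -> {0,3}, take 0 (3->0 ok)
  t9 'y' -> {1,2}, take 2 (0->2 ok)
  t10 'y' -> {1,2}, take 1 (2->1 ok)
  t11 'y' -> {1,2}, take 2 (1->2 ok)
  t12 'x' -> {0,3}, take 0 (2->0 ok)
  t13 'y' -> {1,2}, take 1 (0->1 ok)
  t14 'x' -> {0,3}, take 3 (1->3 ok)
  t15 'y' -> {1,2}, take 1 (3->1 ok)
  t16 'x' -> {0,3}, take 3 (1->3 ok)
  t17 'y' -> {1,2}, take 1 (3->1 ok)
  t18 'y' -> {1,2}, take 2 (1->2 ok)
  t19 'x' -> {0,3}, take 0 (2->0 ok)
  t20 'x' -> {0,3}, take 3 (0->3 ok)
  t21 'y' -> {1,2}, take 1 (3->1 ok)

0,3,0,1,0,3,0,3,0,2,1,2,0,1,3,1,3,1,2,0,3,1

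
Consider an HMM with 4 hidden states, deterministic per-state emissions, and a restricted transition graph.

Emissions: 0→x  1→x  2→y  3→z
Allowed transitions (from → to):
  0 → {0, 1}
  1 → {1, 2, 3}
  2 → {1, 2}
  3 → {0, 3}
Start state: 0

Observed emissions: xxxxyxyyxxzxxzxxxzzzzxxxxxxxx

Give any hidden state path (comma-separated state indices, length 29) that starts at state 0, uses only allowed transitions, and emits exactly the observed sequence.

  [0] x  {0,1}  => 0  start
  [1] x  {0,1}  => 0  0->0 ok
  [2] x  {0,1}  => 1  0->1 ok
  [3] x  {0,1}  => 1  1->1 ok
  [4] y  {2}  => 2  1->2 ok
  [5] x  {0,1}  => 1  2->1 ok
  [6] y  {2}  => 2  1->2 ok
  [7] y  {2}  => 2  2->2 ok
  [8] x  {0,1}  => 1  2->1 ok
  [9] x  {0,1}  => 1  1->1 ok
  [10] z  {3}  => 3  1->3 ok
  [11] x  {0,1}  => 0  3->0 ok
  [12] x  {0,1}  => 1  0->1 ok
  [13] z  {3}  => 3  1->3 ok
  [14] x  {0,1}  => 0  3->0 ok
  [15] x  {0,1}  => 0  0->0 ok
  [16] x  {0,1}  => 1  0->1 ok
  [17] z  {3}  => 3  1->3 ok
  [18] z  {3}  => 3  3->3 ok
  [19] z  {3}  => 3  3->3 ok
  [20] z  {3}  => 3  3->3 ok
  [21] x  {0,1}  => 0  3->0 ok
  [22] x  {0,1}  => 0  0->0 ok
  [23] x  {0,1}  => 0  0->0 ok
  [24] x  {0,1}  => 0  0->0 ok
  [25] x  {0,1}  => 0  0->0 ok
  [26] x  {0,1}  => 0  0->0 ok
  [27] x  {0,1}  => 0  0->0 ok
  [28] x  {0,1}  => 0  0->0 ok

0,0,1,1,2,1,2,2,1,1,3,0,1,3,0,0,1,3,3,3,3,0,0,0,0,0,0,0,0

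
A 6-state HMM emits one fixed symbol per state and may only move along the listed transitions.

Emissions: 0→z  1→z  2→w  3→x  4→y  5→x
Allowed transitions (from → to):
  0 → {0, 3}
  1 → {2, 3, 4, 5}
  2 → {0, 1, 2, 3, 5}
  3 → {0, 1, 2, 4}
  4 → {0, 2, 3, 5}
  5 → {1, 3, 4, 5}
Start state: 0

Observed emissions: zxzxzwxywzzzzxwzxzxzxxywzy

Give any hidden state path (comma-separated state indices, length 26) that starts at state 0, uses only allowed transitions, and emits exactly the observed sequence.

0,3,0,3,1,2,3,4,2,0,0,0,0,3,2,0,3,0,3,1,5,3,4,2,1,4

  pos 0: z in {0,1}, choose 0; start
  pos 1: x in {3,5}, choose 3; 0->3 ok
  pos 2: z in {0,1}, choose 0; 3->0 ok
  pos 3: x in {3,5}, choose 3; 0->3 ok
  pos 4: z in {0,1}, choose 1; 3->1 ok
  pos 5: w in {2}, choose 2; 1->2 ok
  pos 6: x in {3,5}, choose 3; 2->3 ok
  pos 7: y in {4}, choose 4; 3->4 ok
  pos 8: w in {2}, choose 2; 4->2 ok
  pos 9: z in {0,1}, choose 0; 2->0 ok
  pos 10: z in {0,1}, choose 0; 0->0 ok
  pos 11: z in {0,1}, choose 0; 0->0 ok
  pos 12: z in {0,1}, choose 0; 0->0 ok
  pos 13: x in {3,5}, choose 3; 0->3 ok
  pos 14: w in {2}, choose 2; 3->2 ok
  pos 15: z in {0,1}, choose 0; 2->0 ok
  pos 16: x in {3,5}, choose 3; 0->3 ok
  pos 17: z in {0,1}, choose 0; 3->0 ok
  pos 18: x in {3,5}, choose 3; 0->3 ok
  pos 19: z in {0,1}, choose 1; 3->1 ok
  pos 20: x in {3,5}, choose 5; 1->5 ok
  pos 21: x in {3,5}, choose 3; 5->3 ok
  pos 22: y in {4}, choose 4; 3->4 ok
  pos 23: w in {2}, choose 2; 4->2 ok
  pos 24: z in {0,1}, choose 1; 2->1 ok
  pos 25: y in {4}, choose 4; 1->4 ok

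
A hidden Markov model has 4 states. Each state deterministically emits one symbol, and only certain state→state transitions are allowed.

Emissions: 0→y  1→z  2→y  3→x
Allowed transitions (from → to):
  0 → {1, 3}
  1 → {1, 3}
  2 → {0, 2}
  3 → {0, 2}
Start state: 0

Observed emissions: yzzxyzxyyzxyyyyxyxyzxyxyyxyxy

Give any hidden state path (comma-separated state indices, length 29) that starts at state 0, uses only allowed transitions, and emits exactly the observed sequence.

0,1,1,3,0,1,3,2,0,1,3,2,2,2,0,3,0,3,0,1,3,0,3,2,0,3,0,3,2

  t0 'y' -> {0,2}, take 0 (start)
  t1 'z' -> {1}, take 1 (0->1 ok)
  t2 'z' -> {1}, take 1 (1->1 ok)
  t3 'x' -> {3}, take 3 (1->3 ok)
  t4 'y' -> {0,2}, take 0 (3->0 ok)
  t5 'z' -> {1}, take 1 (0->1 ok)
  t6 'x' -> {3}, take 3 (1->3 ok)
  t7 'y' -> {0,2}, take 2 (3->2 ok)
  t8 'y' -> {0,2}, take 0 (2->0 ok)
  t9 'z' -> {1}, take 1 (0->1 ok)
  t10 'x' -> {3}, take 3 (1->3 ok)
  t11 'y' -> {0,2}, take 2 (3->2 ok)
  t12 'y' -> {0,2}, take 2 (2->2 ok)
  t13 'y' -> {0,2}, take 2 (2->2 ok)
  t14 'y' -> {0,2}, take 0 (2->0 ok)
  t15 'x' -> {3}, take 3 (0->3 ok)
  t16 'y' -> {0,2}, take 0 (3->0 ok)
  t17 'x' -> {3}, take 3 (0->3 ok)
  t18 'y' -> {0,2}, take 0 (3->0 ok)
  t19 'z' -> {1}, take 1 (0->1 ok)
  t20 'x' -> {3}, take 3 (1->3 ok)
  t21 'y' -> {0,2}, take 0 (3->0 ok)
  t22 'x' -> {3}, take 3 (0->3 ok)
  t23 'y' -> {0,2}, take 2 (3->2 ok)
  t24 'y' -> {0,2}, take 0 (2->0 ok)
  t25 'x' -> {3}, take 3 (0->3 ok)
  t26 'y' -> {0,2}, take 0 (3->0 ok)
  t27 'x' -> {3}, take 3 (0->3 ok)
  t28 'y' -> {0,2}, take 2 (3->2 ok)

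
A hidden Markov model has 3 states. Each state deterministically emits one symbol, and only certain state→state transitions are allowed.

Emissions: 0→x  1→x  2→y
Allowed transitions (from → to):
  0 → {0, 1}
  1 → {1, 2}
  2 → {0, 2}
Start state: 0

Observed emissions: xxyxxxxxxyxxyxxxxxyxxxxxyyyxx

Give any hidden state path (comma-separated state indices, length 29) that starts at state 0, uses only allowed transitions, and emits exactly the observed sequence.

0,1,2,0,0,0,0,1,1,2,0,1,2,0,0,0,1,1,2,0,0,1,1,1,2,2,2,0,0

  [0] x  {0,1}  => 0  start
  [1] x  {0,1}  => 1  0->1 ok
  [2] y  {2}  => 2  1->2 ok
  [3] x  {0,1}  => 0  2->0 ok
  [4] x  {0,1}  => 0  0->0 ok
  [5] x  {0,1}  => 0  0->0 ok
  [6] x  {0,1}  => 0  0->0 ok
  [7] x  {0,1}  => 1  0->1 ok
  [8] x  {0,1}  => 1  1->1 ok
  [9] y  {2}  => 2  1->2 ok
  [10] x  {0,1}  => 0  2->0 ok
  [11] x  {0,1}  => 1  0->1 ok
  [12] y  {2}  => 2  1->2 ok
  [13] x  {0,1}  => 0  2->0 ok
  [14] x  {0,1}  => 0  0->0 ok
  [15] x  {0,1}  => 0  0->0 ok
  [16] x  {0,1}  => 1  0->1 ok
  [17] x  {0,1}  => 1  1->1 ok
  [18] y  {2}  => 2  1->2 ok
  [19] x  {0,1}  => 0  2->0 ok
  [20] x  {0,1}  => 0  0->0 ok
  [21] x  {0,1}  => 1  0->1 ok
  [22] x  {0,1}  => 1  1->1 ok
  [23] x  {0,1}  => 1  1->1 ok
  [24] y  {2}  => 2  1->2 ok
  [25] y  {2}  => 2  2->2 ok
  [26] y  {2}  => 2  2->2 ok
  [27] x  {0,1}  => 0  2->0 ok
  [28] x  {0,1}  => 0  0->0 ok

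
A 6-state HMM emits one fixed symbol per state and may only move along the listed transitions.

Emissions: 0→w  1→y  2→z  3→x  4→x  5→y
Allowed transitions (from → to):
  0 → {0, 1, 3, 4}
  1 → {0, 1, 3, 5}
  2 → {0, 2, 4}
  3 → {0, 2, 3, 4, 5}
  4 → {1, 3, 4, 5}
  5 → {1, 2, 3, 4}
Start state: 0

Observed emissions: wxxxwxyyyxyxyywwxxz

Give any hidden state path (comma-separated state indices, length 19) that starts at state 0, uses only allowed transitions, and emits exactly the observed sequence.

0,3,3,3,0,4,1,1,1,3,5,4,1,1,0,0,3,3,2

  0: obs=w cand={0} pick 0 [start]
  1: obs=x cand={3,4} pick 3 [0->3 ok]
  2: obs=x cand={3,4} pick 3 [3->3 ok]
  3: obs=x cand={3,4} pick 3 [3->3 ok]
  4: obs=w cand={0} pick 0 [3->0 ok]
  5: obs=x cand={3,4} pick 4 [0->4 ok]
  6: obs=y cand={1,5} pick 1 [4->1 ok]
  7: obs=y cand={1,5} pick 1 [1->1 ok]
  8: obs=y cand={1,5} pick 1 [1->1 ok]
  9: obs=x cand={3,4} pick 3 [1->3 ok]
  10: obs=y cand={1,5} pick 5 [3->5 ok]
  11: obs=x cand={3,4} pick 4 [5->4 ok]
  12: obs=y cand={1,5} pick 1 [4->1 ok]
  13: obs=y cand={1,5} pick 1 [1->1 ok]
  14: obs=w cand={0} pick 0 [1->0 ok]
  15: obs=w cand={0} pick 0 [0->0 ok]
  16: obs=x cand={3,4} pick 3 [0->3 ok]
  17: obs=x cand={3,4} pick 3 [3->3 ok]
  18: obs=z cand={2} pick 2 [3->2 ok]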